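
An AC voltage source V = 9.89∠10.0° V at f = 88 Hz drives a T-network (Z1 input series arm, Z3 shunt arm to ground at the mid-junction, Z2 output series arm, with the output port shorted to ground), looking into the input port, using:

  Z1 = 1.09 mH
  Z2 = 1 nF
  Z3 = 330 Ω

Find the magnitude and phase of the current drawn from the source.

Step 1 — Angular frequency: ω = 2π·f = 2π·88 = 552.9 rad/s.
Step 2 — Component impedances:
  Z1: Z = jωL = j·552.9·0.00109 = 0 + j0.6027 Ω
  Z2: Z = 1/(jωC) = -j/(ω·C) = 0 - j1.809e+06 Ω
  Z3: Z = R = 330 Ω
Step 3 — With the output port shorted to ground, the output series arm Z2 runs from the junction to ground; the shunt arm Z3 also runs from the junction to ground. They appear in parallel: Z3 || Z2 = 330 - j0.06021 Ω.
Step 4 — Series with input arm Z1: Z_in = Z1 + (Z3 || Z2) = 330 + j0.5425 Ω = 330∠0.1° Ω.
Step 5 — Source phasor: V = 9.89∠10.0° V = 9.74 + j1.717 V.
Step 6 — Ohm's law: I = V / Z_total = (9.74 + j1.717) / (330 + j0.5425) = 0.02952 + j0.005156 A.
Step 7 — Convert to polar: |I| = 0.02997 A, ∠I = 9.9°.

I = 0.02997∠9.9° A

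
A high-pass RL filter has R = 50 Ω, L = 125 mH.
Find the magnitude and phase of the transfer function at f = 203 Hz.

Step 1 — Angular frequency: ω = 2π·203 = 1275 rad/s.
Step 2 — Transfer function: H(jω) = jωL/(R + jωL).
Step 3 — Numerator jωL = j·159.4; denominator R + jωL = 50 + j159.4.
Step 4 — H = 0.9105 + j0.2855.
Step 5 — Magnitude: |H| = 0.9542 (-0.4 dB); phase: φ = 17.4°.

|H| = 0.9542 (-0.4 dB), φ = 17.4°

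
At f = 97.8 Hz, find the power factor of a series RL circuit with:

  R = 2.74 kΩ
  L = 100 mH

Step 1 — Angular frequency: ω = 2π·f = 2π·97.8 = 614.5 rad/s.
Step 2 — Component impedances:
  R: Z = R = 2740 Ω
  L: Z = jωL = j·614.5·0.1 = 0 + j61.45 Ω
Step 3 — Series combination: Z_total = R + L = 2740 + j61.45 Ω = 2741∠1.3° Ω.
Step 4 — Power factor: PF = cos(φ) = Re(Z)/|Z| = 2740/2740.7 = 0.9997.
Step 5 — Type: Im(Z) = 61.45 ⇒ lagging (phase φ = 1.3°).

PF = 0.9997 (lagging, φ = 1.3°)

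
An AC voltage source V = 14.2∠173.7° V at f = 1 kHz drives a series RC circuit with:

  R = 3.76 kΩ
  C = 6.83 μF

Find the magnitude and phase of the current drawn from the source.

Step 1 — Angular frequency: ω = 2π·f = 2π·1000 = 6283 rad/s.
Step 2 — Component impedances:
  R: Z = R = 3760 Ω
  C: Z = 1/(jωC) = -j/(ω·C) = 0 - j23.3 Ω
Step 3 — Series combination: Z_total = R + C = 3760 - j23.3 Ω = 3760∠-0.4° Ω.
Step 4 — Source phasor: V = 14.2∠173.7° V = -14.11 + j1.558 V.
Step 5 — Ohm's law: I = V / Z_total = (-14.11 + j1.558) / (3760 - j23.3) = -0.003756 + j0.0003911 A.
Step 6 — Convert to polar: |I| = 0.003777 A, ∠I = 174.1°.

I = 0.003777∠174.1° A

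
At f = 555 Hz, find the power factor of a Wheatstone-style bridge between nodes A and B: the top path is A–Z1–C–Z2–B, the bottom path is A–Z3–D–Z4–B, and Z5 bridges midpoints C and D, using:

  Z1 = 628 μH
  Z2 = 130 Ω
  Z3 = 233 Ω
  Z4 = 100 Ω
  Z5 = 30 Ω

Step 1 — Angular frequency: ω = 2π·f = 2π·555 = 3487 rad/s.
Step 2 — Component impedances:
  Z1: Z = jωL = j·3487·0.000628 = 0 + j2.19 Ω
  Z2: Z = R = 130 Ω
  Z3: Z = R = 233 Ω
  Z4: Z = R = 100 Ω
  Z5: Z = R = 30 Ω
Step 3 — Bridge requires nodal analysis (the Z5 bridge couples midpoints C and D, so the two paths cannot be reduced to a simple series/parallel combination). Setting node B to ground and injecting 1 A at node A, the 3-node admittance system at A, C, D solves to V_A = Z_AB = 64.15 + j1.944 Ω = 64.18∠1.7° Ω.
Step 4 — Power factor: PF = cos(φ) = Re(Z)/|Z| = 64.15/64.18 = 0.9995.
Step 5 — Type: Im(Z) = 1.944 ⇒ lagging (phase φ = 1.7°).

PF = 0.9995 (lagging, φ = 1.7°)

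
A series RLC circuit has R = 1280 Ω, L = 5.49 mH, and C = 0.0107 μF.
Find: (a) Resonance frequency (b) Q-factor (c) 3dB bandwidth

Step 1 — Resonance condition Im(Z)=0 gives ω₀ = 1/√(LC).
Step 2 — ω₀ = 1/√(0.00549·1.07e-08) = 1.305e+05 rad/s.
Step 3 — f₀ = ω₀/(2π) = 2.077e+04 Hz.
Step 4 — Series Q: Q = ω₀L/R = 1.305e+05·0.00549/1280 = 0.5596.
Step 5 — 3dB bandwidth: Δω = ω₀/Q = 2.332e+05 rad/s; BW = Δω/(2π) = 3.711e+04 Hz.

(a) f₀ = 2.077e+04 Hz  (b) Q = 0.5596  (c) BW = 3.711e+04 Hz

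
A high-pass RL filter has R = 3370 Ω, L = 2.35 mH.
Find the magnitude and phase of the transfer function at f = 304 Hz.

Step 1 — Angular frequency: ω = 2π·304 = 1910 rad/s.
Step 2 — Transfer function: H(jω) = jωL/(R + jωL).
Step 3 — Numerator jωL = j·4.489; denominator R + jωL = 3370 + j4.489.
Step 4 — H = 1.774e-06 + j0.001332.
Step 5 — Magnitude: |H| = 0.001332 (-57.5 dB); phase: φ = 89.9°.

|H| = 0.001332 (-57.5 dB), φ = 89.9°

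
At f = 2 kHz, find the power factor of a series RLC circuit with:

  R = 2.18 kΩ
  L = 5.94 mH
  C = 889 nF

Step 1 — Angular frequency: ω = 2π·f = 2π·2000 = 1.257e+04 rad/s.
Step 2 — Component impedances:
  R: Z = R = 2180 Ω
  L: Z = jωL = j·1.257e+04·0.00594 = 0 + j74.64 Ω
  C: Z = 1/(jωC) = -j/(ω·C) = 0 - j89.51 Ω
Step 3 — Series combination: Z_total = R + L + C = 2180 - j14.87 Ω = 2180∠-0.4° Ω.
Step 4 — Power factor: PF = cos(φ) = Re(Z)/|Z| = 2180/2180 = 1.
Step 5 — Type: Im(Z) = -14.87 ⇒ leading (phase φ = -0.4°).

PF = 1 (leading, φ = -0.4°)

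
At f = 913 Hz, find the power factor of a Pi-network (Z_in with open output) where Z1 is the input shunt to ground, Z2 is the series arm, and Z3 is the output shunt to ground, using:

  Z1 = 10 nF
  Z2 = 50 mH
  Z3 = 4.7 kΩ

Step 1 — Angular frequency: ω = 2π·f = 2π·913 = 5737 rad/s.
Step 2 — Component impedances:
  Z1: Z = 1/(jωC) = -j/(ω·C) = 0 - j1.743e+04 Ω
  Z2: Z = jωL = j·5737·0.05 = 0 + j286.8 Ω
  Z3: Z = R = 4700 Ω
Step 3 — With open output, the series arm Z2 and the output shunt Z3 appear in series to ground: Z2 + Z3 = 4700 + j286.8 Ω.
Step 4 — Parallel with input shunt Z1: Z_in = Z1 || (Z2 + Z3) = 4519 - j947.2 Ω = 4617∠-11.8° Ω.
Step 5 — Power factor: PF = cos(φ) = Re(Z)/|Z| = 4519/4617.2 = 0.9787.
Step 6 — Type: Im(Z) = -947.2 ⇒ leading (phase φ = -11.8°).

PF = 0.9787 (leading, φ = -11.8°)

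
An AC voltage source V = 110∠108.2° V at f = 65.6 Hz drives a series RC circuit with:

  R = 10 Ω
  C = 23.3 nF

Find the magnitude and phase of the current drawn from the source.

Step 1 — Angular frequency: ω = 2π·f = 2π·65.6 = 412.2 rad/s.
Step 2 — Component impedances:
  R: Z = R = 10 Ω
  C: Z = 1/(jωC) = -j/(ω·C) = 0 - j1.041e+05 Ω
Step 3 — Series combination: Z_total = R + C = 10 - j1.041e+05 Ω = 1.041e+05∠-90.0° Ω.
Step 4 — Source phasor: V = 110∠108.2° V = -34.36 + j104.5 V.
Step 5 — Ohm's law: I = V / Z_total = (-34.36 + j104.5) / (10 - j1.041e+05) = -0.001004 - j0.0003299 A.
Step 6 — Convert to polar: |I| = 0.001056 A, ∠I = -161.8°.

I = 0.001056∠-161.8° A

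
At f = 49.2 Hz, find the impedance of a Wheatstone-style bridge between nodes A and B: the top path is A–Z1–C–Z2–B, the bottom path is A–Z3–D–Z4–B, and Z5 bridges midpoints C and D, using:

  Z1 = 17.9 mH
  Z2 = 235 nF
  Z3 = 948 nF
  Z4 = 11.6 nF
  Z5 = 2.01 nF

Step 1 — Angular frequency: ω = 2π·f = 2π·49.2 = 309.1 rad/s.
Step 2 — Component impedances:
  Z1: Z = jωL = j·309.1·0.0179 = 0 + j5.533 Ω
  Z2: Z = 1/(jωC) = -j/(ω·C) = 0 - j1.377e+04 Ω
  Z3: Z = 1/(jωC) = -j/(ω·C) = 0 - j3412 Ω
  Z4: Z = 1/(jωC) = -j/(ω·C) = 0 - j2.789e+05 Ω
  Z5: Z = 1/(jωC) = -j/(ω·C) = 0 - j1.609e+06 Ω
Step 3 — Bridge requires nodal analysis (the Z5 bridge couples midpoints C and D, so the two paths cannot be reduced to a simple series/parallel combination). Setting node B to ground and injecting 1 A at node A, the 3-node admittance system at A, C, D solves to V_A = Z_AB = 0 - j1.312e+04 Ω = 1.312e+04∠-90.0° Ω.

Z = 0 - j1.312e+04 Ω = 1.312e+04∠-90.0° Ω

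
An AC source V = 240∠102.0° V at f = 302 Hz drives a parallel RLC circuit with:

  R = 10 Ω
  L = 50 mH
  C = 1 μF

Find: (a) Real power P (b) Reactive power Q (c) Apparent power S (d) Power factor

Step 1 — Angular frequency: ω = 2π·f = 2π·302 = 1898 rad/s.
Step 2 — Component impedances:
  R: Z = R = 10 Ω
  L: Z = jωL = j·1898·0.05 = 0 + j94.88 Ω
  C: Z = 1/(jωC) = -j/(ω·C) = 0 - j527 Ω
Step 3 — Parallel combination: 1/Z_total = 1/R + 1/L + 1/C; Z_total = 9.926 + j0.8578 Ω = 9.963∠4.9° Ω.
Step 4 — Source phasor: V = 240∠102.0° V = -49.9 + j234.8 V.
Step 5 — Current: I = V / Z = -2.961 + j23.91 A = 24.09∠97.1° A.
Step 6 — Complex power: S = V·I* = 5760 + j497.8 VA.
Step 7 — Real power: P = Re(S) = 5760 W.
Step 8 — Reactive power: Q = Im(S) = 497.8 VAR.
Step 9 — Apparent power: |S| = 5781 VA.
Step 10 — Power factor: PF = P/|S| = 0.9963 (lagging).

(a) P = 5760 W  (b) Q = 497.8 VAR  (c) S = 5781 VA  (d) PF = 0.9963 (lagging)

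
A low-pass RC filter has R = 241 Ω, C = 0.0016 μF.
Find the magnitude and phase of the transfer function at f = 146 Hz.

Step 1 — Angular frequency: ω = 2π·146 = 917.3 rad/s.
Step 2 — Transfer function: H(jω) = 1/(1 + jωRC).
Step 3 — Denominator: 1 + jωRC = 1 + j·917.3·241·1.6e-09 = 1 + j0.0003537.
Step 4 — H = 1 - j0.0003537.
Step 5 — Magnitude: |H| = 1 (-0.0 dB); phase: φ = -0.0°.

|H| = 1 (-0.0 dB), φ = -0.0°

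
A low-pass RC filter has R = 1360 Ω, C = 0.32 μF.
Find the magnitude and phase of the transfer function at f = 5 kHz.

Step 1 — Angular frequency: ω = 2π·5000 = 3.142e+04 rad/s.
Step 2 — Transfer function: H(jω) = 1/(1 + jωRC).
Step 3 — Denominator: 1 + jωRC = 1 + j·3.142e+04·1360·3.2e-07 = 1 + j13.67.
Step 4 — H = 0.005321 - j0.07275.
Step 5 — Magnitude: |H| = 0.07295 (-22.7 dB); phase: φ = -85.8°.

|H| = 0.07295 (-22.7 dB), φ = -85.8°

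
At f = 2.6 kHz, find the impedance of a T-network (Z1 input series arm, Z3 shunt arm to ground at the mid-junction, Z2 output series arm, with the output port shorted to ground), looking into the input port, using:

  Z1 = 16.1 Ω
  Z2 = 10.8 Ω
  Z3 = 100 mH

Step 1 — Angular frequency: ω = 2π·f = 2π·2600 = 1.634e+04 rad/s.
Step 2 — Component impedances:
  Z1: Z = R = 16.1 Ω
  Z2: Z = R = 10.8 Ω
  Z3: Z = jωL = j·1.634e+04·0.1 = 0 + j1634 Ω
Step 3 — With the output port shorted to ground, the output series arm Z2 runs from the junction to ground; the shunt arm Z3 also runs from the junction to ground. They appear in parallel: Z3 || Z2 = 10.8 + j0.0714 Ω.
Step 4 — Series with input arm Z1: Z_in = Z1 + (Z3 || Z2) = 26.9 + j0.0714 Ω = 26.9∠0.2° Ω.

Z = 26.9 + j0.0714 Ω = 26.9∠0.2° Ω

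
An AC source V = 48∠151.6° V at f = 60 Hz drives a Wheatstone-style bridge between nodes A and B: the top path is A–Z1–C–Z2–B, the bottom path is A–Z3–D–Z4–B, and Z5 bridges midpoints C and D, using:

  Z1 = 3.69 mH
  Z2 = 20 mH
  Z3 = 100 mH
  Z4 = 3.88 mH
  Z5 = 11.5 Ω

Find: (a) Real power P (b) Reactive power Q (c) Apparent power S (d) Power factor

Step 1 — Angular frequency: ω = 2π·f = 2π·60 = 377 rad/s.
Step 2 — Component impedances:
  Z1: Z = jωL = j·377·0.00369 = 0 + j1.391 Ω
  Z2: Z = jωL = j·377·0.02 = 0 + j7.54 Ω
  Z3: Z = jωL = j·377·0.1 = 0 + j37.7 Ω
  Z4: Z = jωL = j·377·0.00388 = 0 + j1.463 Ω
  Z5: Z = R = 11.5 Ω
Step 3 — Bridge requires nodal analysis (the Z5 bridge couples midpoints C and D, so the two paths cannot be reduced to a simple series/parallel combination). Setting node B to ground and injecting 1 A at node A, the 3-node admittance system at A, C, D solves to V_A = Z_AB = 2.131 + j5.916 Ω = 6.288∠70.2° Ω.
Step 4 — Source phasor: V = 48∠151.6° V = -42.22 + j22.83 V.
Step 5 — Current: I = V / Z = 1.14 + j7.547 A = 7.633∠81.4° A.
Step 6 — Complex power: S = V·I* = 124.2 + j344.7 VA.
Step 7 — Real power: P = Re(S) = 124.2 W.
Step 8 — Reactive power: Q = Im(S) = 344.7 VAR.
Step 9 — Apparent power: |S| = 366.4 VA.
Step 10 — Power factor: PF = P/|S| = 0.3389 (lagging).

(a) P = 124.2 W  (b) Q = 344.7 VAR  (c) S = 366.4 VA  (d) PF = 0.3389 (lagging)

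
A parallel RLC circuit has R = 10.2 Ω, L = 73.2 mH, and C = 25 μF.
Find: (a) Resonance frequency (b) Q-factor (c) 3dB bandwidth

Step 1 — Resonance: ω₀ = 1/√(LC) = 1/√(0.0732·2.5e-05) = 739.2 rad/s.
Step 2 — f₀ = ω₀/(2π) = 117.7 Hz.
Step 3 — Parallel Q: Q = R/(ω₀L) = 10.2/(739.2·0.0732) = 0.1885.
Step 4 — Bandwidth: Δω = ω₀/Q = 3922 rad/s; BW = Δω/(2π) = 624.1 Hz.

(a) f₀ = 117.7 Hz  (b) Q = 0.1885  (c) BW = 624.1 Hz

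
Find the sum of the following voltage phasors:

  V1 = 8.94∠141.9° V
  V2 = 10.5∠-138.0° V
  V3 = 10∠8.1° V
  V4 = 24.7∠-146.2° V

Step 1 — Convert each phasor to rectangular form:
  V1 = 8.94·(cos(141.9°) + j·sin(141.9°)) = -7.035 + j5.516 V
  V2 = 10.5·(cos(-138.0°) + j·sin(-138.0°)) = -7.803 - j7.026 V
  V3 = 10·(cos(8.1°) + j·sin(8.1°)) = 9.9 + j1.409 V
  V4 = 24.7·(cos(-146.2°) + j·sin(-146.2°)) = -20.53 - j13.74 V
Step 2 — Sum components: V_total = -25.46 - j13.84 V.
Step 3 — Convert to polar: |V_total| = 28.98 V, ∠V_total = -151.5°.

V_total = 28.98∠-151.5° V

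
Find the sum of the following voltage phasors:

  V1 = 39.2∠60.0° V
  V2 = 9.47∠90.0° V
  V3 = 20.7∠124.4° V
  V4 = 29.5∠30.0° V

Step 1 — Convert each phasor to rectangular form:
  V1 = 39.2·(cos(60.0°) + j·sin(60.0°)) = 19.6 + j33.95 V
  V2 = 9.47·(cos(90.0°) + j·sin(90.0°)) = 0 + j9.47 V
  V3 = 20.7·(cos(124.4°) + j·sin(124.4°)) = -11.69 + j17.08 V
  V4 = 29.5·(cos(30.0°) + j·sin(30.0°)) = 25.55 + j14.75 V
Step 2 — Sum components: V_total = 33.45 + j75.25 V.
Step 3 — Convert to polar: |V_total| = 82.35 V, ∠V_total = 66.0°.

V_total = 82.35∠66.0° V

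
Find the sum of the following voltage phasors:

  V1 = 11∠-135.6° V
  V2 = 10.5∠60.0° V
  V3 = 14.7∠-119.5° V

Step 1 — Convert each phasor to rectangular form:
  V1 = 11·(cos(-135.6°) + j·sin(-135.6°)) = -7.859 - j7.696 V
  V2 = 10.5·(cos(60.0°) + j·sin(60.0°)) = 5.25 + j9.093 V
  V3 = 14.7·(cos(-119.5°) + j·sin(-119.5°)) = -7.239 - j12.79 V
Step 2 — Sum components: V_total = -9.848 - j11.4 V.
Step 3 — Convert to polar: |V_total| = 15.06 V, ∠V_total = -130.8°.

V_total = 15.06∠-130.8° V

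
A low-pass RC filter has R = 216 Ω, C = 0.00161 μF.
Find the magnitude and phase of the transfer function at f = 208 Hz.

Step 1 — Angular frequency: ω = 2π·208 = 1307 rad/s.
Step 2 — Transfer function: H(jω) = 1/(1 + jωRC).
Step 3 — Denominator: 1 + jωRC = 1 + j·1307·216·1.61e-09 = 1 + j0.0004545.
Step 4 — H = 1 - j0.0004545.
Step 5 — Magnitude: |H| = 1 (-0.0 dB); phase: φ = -0.0°.

|H| = 1 (-0.0 dB), φ = -0.0°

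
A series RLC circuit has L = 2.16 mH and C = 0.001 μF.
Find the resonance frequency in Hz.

Step 1 — Resonance condition Im(Z)=0 gives ω₀ = 1/√(LC).
Step 2 — ω₀ = 1/√(0.00216·1e-09) = 6.804e+05 rad/s.
Step 3 — f₀ = ω₀/(2π) = 1.083e+05 Hz.

f₀ = 1.083e+05 Hz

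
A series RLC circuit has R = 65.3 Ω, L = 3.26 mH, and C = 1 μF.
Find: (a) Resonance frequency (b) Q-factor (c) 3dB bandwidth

Step 1 — Resonance: ω₀ = 1/√(LC) = 1/√(0.00326·1e-06) = 1.751e+04 rad/s.
Step 2 — f₀ = ω₀/(2π) = 2787 Hz.
Step 3 — Series Q: Q = ω₀L/R = 1.751e+04·0.00326/65.3 = 0.8744.
Step 4 — Bandwidth: Δω = ω₀/Q = 2.003e+04 rad/s; BW = Δω/(2π) = 3188 Hz.

(a) f₀ = 2787 Hz  (b) Q = 0.8744  (c) BW = 3188 Hz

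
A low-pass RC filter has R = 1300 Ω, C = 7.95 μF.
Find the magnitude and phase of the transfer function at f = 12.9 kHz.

Step 1 — Angular frequency: ω = 2π·1.29e+04 = 8.105e+04 rad/s.
Step 2 — Transfer function: H(jω) = 1/(1 + jωRC).
Step 3 — Denominator: 1 + jωRC = 1 + j·8.105e+04·1300·7.95e-06 = 1 + j837.7.
Step 4 — H = 1.425e-06 - j0.001194.
Step 5 — Magnitude: |H| = 0.001194 (-58.5 dB); phase: φ = -89.9°.

|H| = 0.001194 (-58.5 dB), φ = -89.9°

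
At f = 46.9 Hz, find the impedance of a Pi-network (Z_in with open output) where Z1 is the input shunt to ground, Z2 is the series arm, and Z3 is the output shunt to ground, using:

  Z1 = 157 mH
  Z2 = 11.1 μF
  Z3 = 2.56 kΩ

Step 1 — Angular frequency: ω = 2π·f = 2π·46.9 = 294.7 rad/s.
Step 2 — Component impedances:
  Z1: Z = jωL = j·294.7·0.157 = 0 + j46.26 Ω
  Z2: Z = 1/(jωC) = -j/(ω·C) = 0 - j305.7 Ω
  Z3: Z = R = 2560 Ω
Step 3 — With open output, the series arm Z2 and the output shunt Z3 appear in series to ground: Z2 + Z3 = 2560 - j305.7 Ω.
Step 4 — Parallel with input shunt Z1: Z_in = Z1 || (Z2 + Z3) = 0.8276 + j46.35 Ω = 46.36∠89.0° Ω.

Z = 0.8276 + j46.35 Ω = 46.36∠89.0° Ω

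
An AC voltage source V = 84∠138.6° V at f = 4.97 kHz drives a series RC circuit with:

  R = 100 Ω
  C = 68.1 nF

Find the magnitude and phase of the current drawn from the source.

Step 1 — Angular frequency: ω = 2π·f = 2π·4970 = 3.123e+04 rad/s.
Step 2 — Component impedances:
  R: Z = R = 100 Ω
  C: Z = 1/(jωC) = -j/(ω·C) = 0 - j470.2 Ω
Step 3 — Series combination: Z_total = R + C = 100 - j470.2 Ω = 480.8∠-78.0° Ω.
Step 4 — Source phasor: V = 84∠138.6° V = -63.01 + j55.55 V.
Step 5 — Ohm's law: I = V / Z_total = (-63.01 + j55.55) / (100 - j470.2) = -0.1403 - j0.1042 A.
Step 6 — Convert to polar: |I| = 0.1747 A, ∠I = -143.4°.

I = 0.1747∠-143.4° A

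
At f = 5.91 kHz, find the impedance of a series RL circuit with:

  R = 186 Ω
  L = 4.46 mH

Step 1 — Angular frequency: ω = 2π·f = 2π·5910 = 3.713e+04 rad/s.
Step 2 — Component impedances:
  R: Z = R = 186 Ω
  L: Z = jωL = j·3.713e+04·0.00446 = 0 + j165.6 Ω
Step 3 — Series combination: Z_total = R + L = 186 + j165.6 Ω = 249∠41.7° Ω.

Z = 186 + j165.6 Ω = 249∠41.7° Ω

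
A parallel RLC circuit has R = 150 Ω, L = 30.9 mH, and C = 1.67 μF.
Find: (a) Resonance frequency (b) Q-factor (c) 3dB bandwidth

Step 1 — Resonance: ω₀ = 1/√(LC) = 1/√(0.0309·1.67e-06) = 4402 rad/s.
Step 2 — f₀ = ω₀/(2π) = 700.6 Hz.
Step 3 — Parallel Q: Q = R/(ω₀L) = 150/(4402·0.0309) = 1.103.
Step 4 — Bandwidth: Δω = ω₀/Q = 3992 rad/s; BW = Δω/(2π) = 635.3 Hz.

(a) f₀ = 700.6 Hz  (b) Q = 1.103  (c) BW = 635.3 Hz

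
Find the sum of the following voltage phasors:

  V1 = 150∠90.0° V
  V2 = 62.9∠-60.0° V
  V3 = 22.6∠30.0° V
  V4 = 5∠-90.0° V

Step 1 — Convert each phasor to rectangular form:
  V1 = 150·(cos(90.0°) + j·sin(90.0°)) = 0 + j150 V
  V2 = 62.9·(cos(-60.0°) + j·sin(-60.0°)) = 31.45 - j54.47 V
  V3 = 22.6·(cos(30.0°) + j·sin(30.0°)) = 19.57 + j11.3 V
  V4 = 5·(cos(-90.0°) + j·sin(-90.0°)) = 0 - j5 V
Step 2 — Sum components: V_total = 51.02 + j101.8 V.
Step 3 — Convert to polar: |V_total| = 113.9 V, ∠V_total = 63.4°.

V_total = 113.9∠63.4° V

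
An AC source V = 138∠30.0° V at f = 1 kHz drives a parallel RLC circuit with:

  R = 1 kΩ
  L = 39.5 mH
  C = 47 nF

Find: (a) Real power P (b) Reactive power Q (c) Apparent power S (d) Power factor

Step 1 — Angular frequency: ω = 2π·f = 2π·1000 = 6283 rad/s.
Step 2 — Component impedances:
  R: Z = R = 1000 Ω
  L: Z = jωL = j·6283·0.0395 = 0 + j248.2 Ω
  C: Z = 1/(jωC) = -j/(ω·C) = 0 - j3386 Ω
Step 3 — Parallel combination: 1/Z_total = 1/R + 1/L + 1/C; Z_total = 66.92 + j249.9 Ω = 258.7∠75.0° Ω.
Step 4 — Source phasor: V = 138∠30.0° V = 119.5 + j69 V.
Step 5 — Current: I = V / Z = 0.3772 - j0.3772 A = 0.5334∠-45.0° A.
Step 6 — Complex power: S = V·I* = 19.04 + j71.11 VA.
Step 7 — Real power: P = Re(S) = 19.04 W.
Step 8 — Reactive power: Q = Im(S) = 71.11 VAR.
Step 9 — Apparent power: |S| = 73.61 VA.
Step 10 — Power factor: PF = P/|S| = 0.2587 (lagging).

(a) P = 19.04 W  (b) Q = 71.11 VAR  (c) S = 73.61 VA  (d) PF = 0.2587 (lagging)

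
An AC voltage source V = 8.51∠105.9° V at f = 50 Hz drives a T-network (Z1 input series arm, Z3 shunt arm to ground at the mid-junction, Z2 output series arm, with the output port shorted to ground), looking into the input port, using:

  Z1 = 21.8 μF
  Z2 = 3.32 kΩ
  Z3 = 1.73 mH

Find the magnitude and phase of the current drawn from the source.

Step 1 — Angular frequency: ω = 2π·f = 2π·50 = 314.2 rad/s.
Step 2 — Component impedances:
  Z1: Z = 1/(jωC) = -j/(ω·C) = 0 - j146 Ω
  Z2: Z = R = 3320 Ω
  Z3: Z = jωL = j·314.2·0.00173 = 0 + j0.5435 Ω
Step 3 — With the output port shorted to ground, the output series arm Z2 runs from the junction to ground; the shunt arm Z3 also runs from the junction to ground. They appear in parallel: Z3 || Z2 = 8.897e-05 + j0.5435 Ω.
Step 4 — Series with input arm Z1: Z_in = Z1 + (Z3 || Z2) = 8.897e-05 - j145.5 Ω = 145.5∠-90.0° Ω.
Step 5 — Source phasor: V = 8.51∠105.9° V = -2.331 + j8.184 V.
Step 6 — Ohm's law: I = V / Z_total = (-2.331 + j8.184) / (8.897e-05 - j145.5) = -0.05626 - j0.01603 A.
Step 7 — Convert to polar: |I| = 0.0585 A, ∠I = -164.1°.

I = 0.0585∠-164.1° A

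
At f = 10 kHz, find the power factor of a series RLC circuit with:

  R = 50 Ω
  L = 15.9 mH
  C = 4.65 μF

Step 1 — Angular frequency: ω = 2π·f = 2π·1e+04 = 6.283e+04 rad/s.
Step 2 — Component impedances:
  R: Z = R = 50 Ω
  L: Z = jωL = j·6.283e+04·0.0159 = 0 + j999 Ω
  C: Z = 1/(jωC) = -j/(ω·C) = 0 - j3.423 Ω
Step 3 — Series combination: Z_total = R + L + C = 50 + j995.6 Ω = 996.9∠87.1° Ω.
Step 4 — Power factor: PF = cos(φ) = Re(Z)/|Z| = 50/996.9 = 0.05016.
Step 5 — Type: Im(Z) = 995.6 ⇒ lagging (phase φ = 87.1°).

PF = 0.05016 (lagging, φ = 87.1°)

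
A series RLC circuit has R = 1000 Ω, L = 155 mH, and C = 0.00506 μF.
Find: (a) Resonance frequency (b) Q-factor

Step 1 — Resonance condition Im(Z)=0 gives ω₀ = 1/√(LC).
Step 2 — ω₀ = 1/√(0.155·5.06e-09) = 3.571e+04 rad/s.
Step 3 — f₀ = ω₀/(2π) = 5683 Hz.
Step 4 — Series Q: Q = ω₀L/R = 3.571e+04·0.155/1000 = 5.535.

(a) f₀ = 5683 Hz  (b) Q = 5.535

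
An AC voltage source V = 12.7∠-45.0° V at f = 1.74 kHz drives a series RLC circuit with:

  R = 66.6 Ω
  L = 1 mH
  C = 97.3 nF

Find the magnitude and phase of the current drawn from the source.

Step 1 — Angular frequency: ω = 2π·f = 2π·1740 = 1.093e+04 rad/s.
Step 2 — Component impedances:
  R: Z = R = 66.6 Ω
  L: Z = jωL = j·1.093e+04·0.001 = 0 + j10.93 Ω
  C: Z = 1/(jωC) = -j/(ω·C) = 0 - j940.1 Ω
Step 3 — Series combination: Z_total = R + L + C = 66.6 - j929.1 Ω = 931.5∠-85.9° Ω.
Step 4 — Source phasor: V = 12.7∠-45.0° V = 8.98 - j8.98 V.
Step 5 — Ohm's law: I = V / Z_total = (8.98 - j8.98) / (66.6 - j929.1) = 0.01031 + j0.008927 A.
Step 6 — Convert to polar: |I| = 0.01363 A, ∠I = 40.9°.

I = 0.01363∠40.9° A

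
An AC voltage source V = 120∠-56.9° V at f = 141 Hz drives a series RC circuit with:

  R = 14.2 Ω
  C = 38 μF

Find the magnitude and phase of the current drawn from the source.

Step 1 — Angular frequency: ω = 2π·f = 2π·141 = 885.9 rad/s.
Step 2 — Component impedances:
  R: Z = R = 14.2 Ω
  C: Z = 1/(jωC) = -j/(ω·C) = 0 - j29.7 Ω
Step 3 — Series combination: Z_total = R + C = 14.2 - j29.7 Ω = 32.92∠-64.4° Ω.
Step 4 — Source phasor: V = 120∠-56.9° V = 65.53 - j100.5 V.
Step 5 — Ohm's law: I = V / Z_total = (65.53 - j100.5) / (14.2 - j29.7) = 3.613 + j0.4789 A.
Step 6 — Convert to polar: |I| = 3.645 A, ∠I = 7.5°.

I = 3.645∠7.5° A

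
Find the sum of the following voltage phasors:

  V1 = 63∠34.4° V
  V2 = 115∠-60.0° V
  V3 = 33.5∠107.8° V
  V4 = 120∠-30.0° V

Step 1 — Convert each phasor to rectangular form:
  V1 = 63·(cos(34.4°) + j·sin(34.4°)) = 51.98 + j35.59 V
  V2 = 115·(cos(-60.0°) + j·sin(-60.0°)) = 57.5 - j99.59 V
  V3 = 33.5·(cos(107.8°) + j·sin(107.8°)) = -10.24 + j31.9 V
  V4 = 120·(cos(-30.0°) + j·sin(-30.0°)) = 103.9 - j60 V
Step 2 — Sum components: V_total = 203.2 - j92.1 V.
Step 3 — Convert to polar: |V_total| = 223.1 V, ∠V_total = -24.4°.

V_total = 223.1∠-24.4° V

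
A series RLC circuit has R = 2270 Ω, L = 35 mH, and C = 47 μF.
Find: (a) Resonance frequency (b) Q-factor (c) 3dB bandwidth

Step 1 — Resonance: ω₀ = 1/√(LC) = 1/√(0.035·4.7e-05) = 779.7 rad/s.
Step 2 — f₀ = ω₀/(2π) = 124.1 Hz.
Step 3 — Series Q: Q = ω₀L/R = 779.7·0.035/2270 = 0.01202.
Step 4 — Bandwidth: Δω = ω₀/Q = 6.486e+04 rad/s; BW = Δω/(2π) = 1.032e+04 Hz.

(a) f₀ = 124.1 Hz  (b) Q = 0.01202  (c) BW = 1.032e+04 Hz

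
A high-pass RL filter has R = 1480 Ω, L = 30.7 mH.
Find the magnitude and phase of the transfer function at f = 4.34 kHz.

Step 1 — Angular frequency: ω = 2π·4340 = 2.727e+04 rad/s.
Step 2 — Transfer function: H(jω) = jωL/(R + jωL).
Step 3 — Numerator jωL = j·837.2; denominator R + jωL = 1480 + j837.2.
Step 4 — H = 0.2424 + j0.4285.
Step 5 — Magnitude: |H| = 0.4923 (-6.2 dB); phase: φ = 60.5°.

|H| = 0.4923 (-6.2 dB), φ = 60.5°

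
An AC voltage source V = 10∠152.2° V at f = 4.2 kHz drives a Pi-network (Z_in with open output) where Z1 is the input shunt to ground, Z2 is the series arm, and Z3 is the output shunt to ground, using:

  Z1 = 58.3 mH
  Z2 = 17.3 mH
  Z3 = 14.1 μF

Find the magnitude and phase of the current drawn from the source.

Step 1 — Angular frequency: ω = 2π·f = 2π·4200 = 2.639e+04 rad/s.
Step 2 — Component impedances:
  Z1: Z = jωL = j·2.639e+04·0.0583 = 0 + j1539 Ω
  Z2: Z = jωL = j·2.639e+04·0.0173 = 0 + j456.5 Ω
  Z3: Z = 1/(jωC) = -j/(ω·C) = 0 - j2.688 Ω
Step 3 — With open output, the series arm Z2 and the output shunt Z3 appear in series to ground: Z2 + Z3 = 0 + j453.8 Ω.
Step 4 — Parallel with input shunt Z1: Z_in = Z1 || (Z2 + Z3) = 0 + j350.5 Ω = 350.5∠90.0° Ω.
Step 5 — Source phasor: V = 10∠152.2° V = -8.846 + j4.664 V.
Step 6 — Ohm's law: I = V / Z_total = (-8.846 + j4.664) / (0 + j350.5) = 0.01331 + j0.02524 A.
Step 7 — Convert to polar: |I| = 0.02853 A, ∠I = 62.2°.

I = 0.02853∠62.2° A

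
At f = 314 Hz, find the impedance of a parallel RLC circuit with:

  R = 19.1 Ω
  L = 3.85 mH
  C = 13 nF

Step 1 — Angular frequency: ω = 2π·f = 2π·314 = 1973 rad/s.
Step 2 — Component impedances:
  R: Z = R = 19.1 Ω
  L: Z = jωL = j·1973·0.00385 = 0 + j7.596 Ω
  C: Z = 1/(jωC) = -j/(ω·C) = 0 - j3.899e+04 Ω
Step 3 — Parallel combination: 1/Z_total = 1/R + 1/L + 1/C; Z_total = 2.609 + j6.559 Ω = 7.059∠68.3° Ω.

Z = 2.609 + j6.559 Ω = 7.059∠68.3° Ω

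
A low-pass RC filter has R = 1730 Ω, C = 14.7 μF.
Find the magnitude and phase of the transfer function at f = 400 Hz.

Step 1 — Angular frequency: ω = 2π·400 = 2513 rad/s.
Step 2 — Transfer function: H(jω) = 1/(1 + jωRC).
Step 3 — Denominator: 1 + jωRC = 1 + j·2513·1730·1.47e-05 = 1 + j63.92.
Step 4 — H = 0.0002447 - j0.01564.
Step 5 — Magnitude: |H| = 0.01564 (-36.1 dB); phase: φ = -89.1°.

|H| = 0.01564 (-36.1 dB), φ = -89.1°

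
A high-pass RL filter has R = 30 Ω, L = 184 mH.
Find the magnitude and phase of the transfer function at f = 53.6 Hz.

Step 1 — Angular frequency: ω = 2π·53.6 = 336.8 rad/s.
Step 2 — Transfer function: H(jω) = jωL/(R + jωL).
Step 3 — Numerator jωL = j·61.97; denominator R + jωL = 30 + j61.97.
Step 4 — H = 0.8101 + j0.3922.
Step 5 — Magnitude: |H| = 0.9001 (-0.9 dB); phase: φ = 25.8°.

|H| = 0.9001 (-0.9 dB), φ = 25.8°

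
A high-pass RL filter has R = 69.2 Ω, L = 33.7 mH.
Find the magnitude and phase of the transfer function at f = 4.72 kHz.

Step 1 — Angular frequency: ω = 2π·4720 = 2.966e+04 rad/s.
Step 2 — Transfer function: H(jω) = jωL/(R + jωL).
Step 3 — Numerator jωL = j·999.4; denominator R + jωL = 69.2 + j999.4.
Step 4 — H = 0.9952 + j0.06891.
Step 5 — Magnitude: |H| = 0.9976 (-0.0 dB); phase: φ = 4.0°.

|H| = 0.9976 (-0.0 dB), φ = 4.0°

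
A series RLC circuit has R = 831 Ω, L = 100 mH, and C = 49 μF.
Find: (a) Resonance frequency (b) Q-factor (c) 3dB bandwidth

Step 1 — Resonance condition Im(Z)=0 gives ω₀ = 1/√(LC).
Step 2 — ω₀ = 1/√(0.1·4.9e-05) = 451.8 rad/s.
Step 3 — f₀ = ω₀/(2π) = 71.9 Hz.
Step 4 — Series Q: Q = ω₀L/R = 451.8·0.1/831 = 0.05436.
Step 5 — 3dB bandwidth: Δω = ω₀/Q = 8310 rad/s; BW = Δω/(2π) = 1323 Hz.

(a) f₀ = 71.9 Hz  (b) Q = 0.05436  (c) BW = 1323 Hz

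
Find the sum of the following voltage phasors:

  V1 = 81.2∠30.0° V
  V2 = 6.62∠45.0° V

Step 1 — Convert each phasor to rectangular form:
  V1 = 81.2·(cos(30.0°) + j·sin(30.0°)) = 70.32 + j40.6 V
  V2 = 6.62·(cos(45.0°) + j·sin(45.0°)) = 4.681 + j4.681 V
Step 2 — Sum components: V_total = 75 + j45.28 V.
Step 3 — Convert to polar: |V_total| = 87.61 V, ∠V_total = 31.1°.

V_total = 87.61∠31.1° V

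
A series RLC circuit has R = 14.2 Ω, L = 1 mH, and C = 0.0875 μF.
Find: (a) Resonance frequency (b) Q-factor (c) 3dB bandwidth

Step 1 — Resonance: ω₀ = 1/√(LC) = 1/√(0.001·8.75e-08) = 1.069e+05 rad/s.
Step 2 — f₀ = ω₀/(2π) = 1.701e+04 Hz.
Step 3 — Series Q: Q = ω₀L/R = 1.069e+05·0.001/14.2 = 7.528.
Step 4 — Bandwidth: Δω = ω₀/Q = 1.42e+04 rad/s; BW = Δω/(2π) = 2260 Hz.

(a) f₀ = 1.701e+04 Hz  (b) Q = 7.528  (c) BW = 2260 Hz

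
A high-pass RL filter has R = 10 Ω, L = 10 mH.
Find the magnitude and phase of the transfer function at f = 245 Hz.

Step 1 — Angular frequency: ω = 2π·245 = 1539 rad/s.
Step 2 — Transfer function: H(jω) = jωL/(R + jωL).
Step 3 — Numerator jωL = j·15.39; denominator R + jωL = 10 + j15.39.
Step 4 — H = 0.7032 + j0.4568.
Step 5 — Magnitude: |H| = 0.8386 (-1.5 dB); phase: φ = 33.0°.

|H| = 0.8386 (-1.5 dB), φ = 33.0°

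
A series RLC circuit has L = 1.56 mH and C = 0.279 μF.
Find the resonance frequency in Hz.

Step 1 — Resonance condition Im(Z)=0 gives ω₀ = 1/√(LC).
Step 2 — ω₀ = 1/√(0.00156·2.79e-07) = 4.793e+04 rad/s.
Step 3 — f₀ = ω₀/(2π) = 7629 Hz.

f₀ = 7629 Hz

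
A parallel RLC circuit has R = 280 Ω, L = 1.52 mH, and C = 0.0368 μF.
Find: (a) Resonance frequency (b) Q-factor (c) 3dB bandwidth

Step 1 — Resonance: ω₀ = 1/√(LC) = 1/√(0.00152·3.68e-08) = 1.337e+05 rad/s.
Step 2 — f₀ = ω₀/(2π) = 2.128e+04 Hz.
Step 3 — Parallel Q: Q = R/(ω₀L) = 280/(1.337e+05·0.00152) = 1.378.
Step 4 — Bandwidth: Δω = ω₀/Q = 9.705e+04 rad/s; BW = Δω/(2π) = 1.545e+04 Hz.

(a) f₀ = 2.128e+04 Hz  (b) Q = 1.378  (c) BW = 1.545e+04 Hz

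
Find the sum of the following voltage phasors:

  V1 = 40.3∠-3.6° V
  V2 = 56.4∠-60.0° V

Step 1 — Convert each phasor to rectangular form:
  V1 = 40.3·(cos(-3.6°) + j·sin(-3.6°)) = 40.22 - j2.53 V
  V2 = 56.4·(cos(-60.0°) + j·sin(-60.0°)) = 28.2 - j48.84 V
Step 2 — Sum components: V_total = 68.42 - j51.37 V.
Step 3 — Convert to polar: |V_total| = 85.56 V, ∠V_total = -36.9°.

V_total = 85.56∠-36.9° V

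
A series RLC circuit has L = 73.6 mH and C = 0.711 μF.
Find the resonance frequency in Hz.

Step 1 — Resonance condition Im(Z)=0 gives ω₀ = 1/√(LC).
Step 2 — ω₀ = 1/√(0.0736·7.11e-07) = 4371 rad/s.
Step 3 — f₀ = ω₀/(2π) = 695.7 Hz.

f₀ = 695.7 Hz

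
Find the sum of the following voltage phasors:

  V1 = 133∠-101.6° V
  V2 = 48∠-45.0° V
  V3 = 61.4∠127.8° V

Step 1 — Convert each phasor to rectangular form:
  V1 = 133·(cos(-101.6°) + j·sin(-101.6°)) = -26.74 - j130.3 V
  V2 = 48·(cos(-45.0°) + j·sin(-45.0°)) = 33.94 - j33.94 V
  V3 = 61.4·(cos(127.8°) + j·sin(127.8°)) = -37.63 + j48.52 V
Step 2 — Sum components: V_total = -30.43 - j115.7 V.
Step 3 — Convert to polar: |V_total| = 119.6 V, ∠V_total = -104.7°.

V_total = 119.6∠-104.7° V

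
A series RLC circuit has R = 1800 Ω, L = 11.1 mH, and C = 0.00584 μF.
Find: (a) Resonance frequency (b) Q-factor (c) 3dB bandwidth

Step 1 — Resonance: ω₀ = 1/√(LC) = 1/√(0.0111·5.84e-09) = 1.242e+05 rad/s.
Step 2 — f₀ = ω₀/(2π) = 1.977e+04 Hz.
Step 3 — Series Q: Q = ω₀L/R = 1.242e+05·0.0111/1800 = 0.7659.
Step 4 — Bandwidth: Δω = ω₀/Q = 1.622e+05 rad/s; BW = Δω/(2π) = 2.581e+04 Hz.

(a) f₀ = 1.977e+04 Hz  (b) Q = 0.7659  (c) BW = 2.581e+04 Hz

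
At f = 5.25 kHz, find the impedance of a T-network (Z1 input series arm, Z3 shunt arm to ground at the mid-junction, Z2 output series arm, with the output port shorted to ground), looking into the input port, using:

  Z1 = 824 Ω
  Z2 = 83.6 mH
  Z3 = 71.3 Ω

Step 1 — Angular frequency: ω = 2π·f = 2π·5250 = 3.299e+04 rad/s.
Step 2 — Component impedances:
  Z1: Z = R = 824 Ω
  Z2: Z = jωL = j·3.299e+04·0.0836 = 0 + j2758 Ω
  Z3: Z = R = 71.3 Ω
Step 3 — With the output port shorted to ground, the output series arm Z2 runs from the junction to ground; the shunt arm Z3 also runs from the junction to ground. They appear in parallel: Z3 || Z2 = 71.25 + j1.842 Ω.
Step 4 — Series with input arm Z1: Z_in = Z1 + (Z3 || Z2) = 895.3 + j1.842 Ω = 895.3∠0.1° Ω.

Z = 895.3 + j1.842 Ω = 895.3∠0.1° Ω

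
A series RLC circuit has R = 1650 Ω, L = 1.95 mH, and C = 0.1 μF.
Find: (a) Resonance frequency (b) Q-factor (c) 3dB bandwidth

Step 1 — Resonance: ω₀ = 1/√(LC) = 1/√(0.00195·1e-07) = 7.161e+04 rad/s.
Step 2 — f₀ = ω₀/(2π) = 1.14e+04 Hz.
Step 3 — Series Q: Q = ω₀L/R = 7.161e+04·0.00195/1650 = 0.08463.
Step 4 — Bandwidth: Δω = ω₀/Q = 8.462e+05 rad/s; BW = Δω/(2π) = 1.347e+05 Hz.

(a) f₀ = 1.14e+04 Hz  (b) Q = 0.08463  (c) BW = 1.347e+05 Hz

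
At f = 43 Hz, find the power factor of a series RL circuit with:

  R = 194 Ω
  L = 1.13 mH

Step 1 — Angular frequency: ω = 2π·f = 2π·43 = 270.2 rad/s.
Step 2 — Component impedances:
  R: Z = R = 194 Ω
  L: Z = jωL = j·270.2·0.00113 = 0 + j0.3053 Ω
Step 3 — Series combination: Z_total = R + L = 194 + j0.3053 Ω = 194∠0.1° Ω.
Step 4 — Power factor: PF = cos(φ) = Re(Z)/|Z| = 194/194 = 1.
Step 5 — Type: Im(Z) = 0.3053 ⇒ lagging (phase φ = 0.1°).

PF = 1 (lagging, φ = 0.1°)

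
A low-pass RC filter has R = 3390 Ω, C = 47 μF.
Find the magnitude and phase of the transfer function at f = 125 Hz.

Step 1 — Angular frequency: ω = 2π·125 = 785.4 rad/s.
Step 2 — Transfer function: H(jω) = 1/(1 + jωRC).
Step 3 — Denominator: 1 + jωRC = 1 + j·785.4·3390·4.7e-05 = 1 + j125.1.
Step 4 — H = 6.386e-05 - j0.007991.
Step 5 — Magnitude: |H| = 0.007991 (-41.9 dB); phase: φ = -89.5°.

|H| = 0.007991 (-41.9 dB), φ = -89.5°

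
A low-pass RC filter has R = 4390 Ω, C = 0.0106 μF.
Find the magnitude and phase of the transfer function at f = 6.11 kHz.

Step 1 — Angular frequency: ω = 2π·6110 = 3.839e+04 rad/s.
Step 2 — Transfer function: H(jω) = 1/(1 + jωRC).
Step 3 — Denominator: 1 + jωRC = 1 + j·3.839e+04·4390·1.06e-08 = 1 + j1.786.
Step 4 — H = 0.2386 - j0.4262.
Step 5 — Magnitude: |H| = 0.4884 (-6.2 dB); phase: φ = -60.8°.

|H| = 0.4884 (-6.2 dB), φ = -60.8°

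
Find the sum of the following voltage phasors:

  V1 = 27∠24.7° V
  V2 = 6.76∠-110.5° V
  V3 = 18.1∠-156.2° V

Step 1 — Convert each phasor to rectangular form:
  V1 = 27·(cos(24.7°) + j·sin(24.7°)) = 24.53 + j11.28 V
  V2 = 6.76·(cos(-110.5°) + j·sin(-110.5°)) = -2.367 - j6.332 V
  V3 = 18.1·(cos(-156.2°) + j·sin(-156.2°)) = -16.56 - j7.304 V
Step 2 — Sum components: V_total = 5.602 - j2.354 V.
Step 3 — Convert to polar: |V_total| = 6.076 V, ∠V_total = -22.8°.

V_total = 6.076∠-22.8° V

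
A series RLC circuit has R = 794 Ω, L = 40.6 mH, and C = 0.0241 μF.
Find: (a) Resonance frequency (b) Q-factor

Step 1 — Resonance condition Im(Z)=0 gives ω₀ = 1/√(LC).
Step 2 — ω₀ = 1/√(0.0406·2.41e-08) = 3.197e+04 rad/s.
Step 3 — f₀ = ω₀/(2π) = 5088 Hz.
Step 4 — Series Q: Q = ω₀L/R = 3.197e+04·0.0406/794 = 1.635.

(a) f₀ = 5088 Hz  (b) Q = 1.635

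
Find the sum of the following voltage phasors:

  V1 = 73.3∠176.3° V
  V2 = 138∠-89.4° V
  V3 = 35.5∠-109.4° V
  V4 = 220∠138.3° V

Step 1 — Convert each phasor to rectangular form:
  V1 = 73.3·(cos(176.3°) + j·sin(176.3°)) = -73.15 + j4.73 V
  V2 = 138·(cos(-89.4°) + j·sin(-89.4°)) = 1.445 - j138 V
  V3 = 35.5·(cos(-109.4°) + j·sin(-109.4°)) = -11.79 - j33.48 V
  V4 = 220·(cos(138.3°) + j·sin(138.3°)) = -164.3 + j146.4 V
Step 2 — Sum components: V_total = -247.8 - j20.4 V.
Step 3 — Convert to polar: |V_total| = 248.6 V, ∠V_total = -175.3°.

V_total = 248.6∠-175.3° V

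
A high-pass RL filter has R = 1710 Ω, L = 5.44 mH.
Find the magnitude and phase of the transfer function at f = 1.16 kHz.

Step 1 — Angular frequency: ω = 2π·1160 = 7288 rad/s.
Step 2 — Transfer function: H(jω) = jωL/(R + jωL).
Step 3 — Numerator jωL = j·39.65; denominator R + jωL = 1710 + j39.65.
Step 4 — H = 0.0005373 + j0.02317.
Step 5 — Magnitude: |H| = 0.02318 (-32.7 dB); phase: φ = 88.7°.

|H| = 0.02318 (-32.7 dB), φ = 88.7°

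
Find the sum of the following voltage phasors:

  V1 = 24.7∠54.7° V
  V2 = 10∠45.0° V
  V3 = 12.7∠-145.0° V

Step 1 — Convert each phasor to rectangular form:
  V1 = 24.7·(cos(54.7°) + j·sin(54.7°)) = 14.27 + j20.16 V
  V2 = 10·(cos(45.0°) + j·sin(45.0°)) = 7.071 + j7.071 V
  V3 = 12.7·(cos(-145.0°) + j·sin(-145.0°)) = -10.4 - j7.284 V
Step 2 — Sum components: V_total = 10.94 + j19.95 V.
Step 3 — Convert to polar: |V_total| = 22.75 V, ∠V_total = 61.3°.

V_total = 22.75∠61.3° V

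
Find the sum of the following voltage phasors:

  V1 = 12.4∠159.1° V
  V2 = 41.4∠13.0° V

Step 1 — Convert each phasor to rectangular form:
  V1 = 12.4·(cos(159.1°) + j·sin(159.1°)) = -11.58 + j4.424 V
  V2 = 41.4·(cos(13.0°) + j·sin(13.0°)) = 40.34 + j9.313 V
Step 2 — Sum components: V_total = 28.75 + j13.74 V.
Step 3 — Convert to polar: |V_total| = 31.87 V, ∠V_total = 25.5°.

V_total = 31.87∠25.5° V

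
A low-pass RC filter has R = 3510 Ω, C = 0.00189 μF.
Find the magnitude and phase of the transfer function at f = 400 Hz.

Step 1 — Angular frequency: ω = 2π·400 = 2513 rad/s.
Step 2 — Transfer function: H(jω) = 1/(1 + jωRC).
Step 3 — Denominator: 1 + jωRC = 1 + j·2513·3510·1.89e-09 = 1 + j0.01667.
Step 4 — H = 0.9997 - j0.01667.
Step 5 — Magnitude: |H| = 0.9999 (-0.0 dB); phase: φ = -1.0°.

|H| = 0.9999 (-0.0 dB), φ = -1.0°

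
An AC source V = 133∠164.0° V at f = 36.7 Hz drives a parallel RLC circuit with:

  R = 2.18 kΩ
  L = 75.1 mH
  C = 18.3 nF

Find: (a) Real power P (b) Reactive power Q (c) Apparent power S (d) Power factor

Step 1 — Angular frequency: ω = 2π·f = 2π·36.7 = 230.6 rad/s.
Step 2 — Component impedances:
  R: Z = R = 2180 Ω
  L: Z = jωL = j·230.6·0.0751 = 0 + j17.32 Ω
  C: Z = 1/(jωC) = -j/(ω·C) = 0 - j2.37e+05 Ω
Step 3 — Parallel combination: 1/Z_total = 1/R + 1/L + 1/C; Z_total = 0.1376 + j17.32 Ω = 17.32∠89.5° Ω.
Step 4 — Source phasor: V = 133∠164.0° V = -127.8 + j36.66 V.
Step 5 — Current: I = V / Z = 2.058 + j7.399 A = 7.68∠74.5° A.
Step 6 — Complex power: S = V·I* = 8.114 + j1021 VA.
Step 7 — Real power: P = Re(S) = 8.114 W.
Step 8 — Reactive power: Q = Im(S) = 1021 VAR.
Step 9 — Apparent power: |S| = 1021 VA.
Step 10 — Power factor: PF = P/|S| = 0.007944 (lagging).

(a) P = 8.114 W  (b) Q = 1021 VAR  (c) S = 1021 VA  (d) PF = 0.007944 (lagging)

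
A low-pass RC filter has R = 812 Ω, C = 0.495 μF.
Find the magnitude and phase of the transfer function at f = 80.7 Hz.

Step 1 — Angular frequency: ω = 2π·80.7 = 507.1 rad/s.
Step 2 — Transfer function: H(jω) = 1/(1 + jωRC).
Step 3 — Denominator: 1 + jωRC = 1 + j·507.1·812·4.95e-07 = 1 + j0.2038.
Step 4 — H = 0.9601 - j0.1957.
Step 5 — Magnitude: |H| = 0.9799 (-0.2 dB); phase: φ = -11.5°.

|H| = 0.9799 (-0.2 dB), φ = -11.5°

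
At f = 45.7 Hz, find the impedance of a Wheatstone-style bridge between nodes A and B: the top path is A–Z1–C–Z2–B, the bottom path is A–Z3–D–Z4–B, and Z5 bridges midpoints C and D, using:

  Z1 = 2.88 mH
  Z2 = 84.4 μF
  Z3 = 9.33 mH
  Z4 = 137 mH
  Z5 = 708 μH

Step 1 — Angular frequency: ω = 2π·f = 2π·45.7 = 287.1 rad/s.
Step 2 — Component impedances:
  Z1: Z = jωL = j·287.1·0.00288 = 0 + j0.827 Ω
  Z2: Z = 1/(jωC) = -j/(ω·C) = 0 - j41.26 Ω
  Z3: Z = jωL = j·287.1·0.00933 = 0 + j2.679 Ω
  Z4: Z = jωL = j·287.1·0.137 = 0 + j39.34 Ω
  Z5: Z = jωL = j·287.1·0.000708 = 0 + j0.2033 Ω
Step 3 — Bridge requires nodal analysis (the Z5 bridge couples midpoints C and D, so the two paths cannot be reduced to a simple series/parallel combination). Setting node B to ground and injecting 1 A at node A, the 3-node admittance system at A, C, D solves to V_A = Z_AB = 0 + j940 Ω = 940∠90.0° Ω.

Z = 0 + j940 Ω = 940∠90.0° Ω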